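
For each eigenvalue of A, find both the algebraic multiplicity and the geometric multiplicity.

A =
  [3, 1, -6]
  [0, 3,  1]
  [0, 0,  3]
λ = 3: alg = 3, geom = 1

Step 1 — factor the characteristic polynomial to read off the algebraic multiplicities:
  χ_A(x) = (x - 3)^3

Step 2 — compute geometric multiplicities via the rank-nullity identity g(λ) = n − rank(A − λI):
  rank(A − (3)·I) = 2, so dim ker(A − (3)·I) = n − 2 = 1

Summary:
  λ = 3: algebraic multiplicity = 3, geometric multiplicity = 1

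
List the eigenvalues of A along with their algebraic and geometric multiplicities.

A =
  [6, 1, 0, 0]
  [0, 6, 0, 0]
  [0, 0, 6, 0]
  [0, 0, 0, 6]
λ = 6: alg = 4, geom = 3

Step 1 — factor the characteristic polynomial to read off the algebraic multiplicities:
  χ_A(x) = (x - 6)^4

Step 2 — compute geometric multiplicities via the rank-nullity identity g(λ) = n − rank(A − λI):
  rank(A − (6)·I) = 1, so dim ker(A − (6)·I) = n − 1 = 3

Summary:
  λ = 6: algebraic multiplicity = 4, geometric multiplicity = 3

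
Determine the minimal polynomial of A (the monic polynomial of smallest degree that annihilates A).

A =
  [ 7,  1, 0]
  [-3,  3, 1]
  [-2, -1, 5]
x^3 - 15*x^2 + 75*x - 125

The characteristic polynomial is χ_A(x) = (x - 5)^3, so the eigenvalues are known. The minimal polynomial is
  m_A(x) = Π_λ (x − λ)^{k_λ}
where k_λ is the size of the *largest* Jordan block for λ (equivalently, the smallest k with (A − λI)^k v = 0 for every generalised eigenvector v of λ).

  λ = 5: largest Jordan block has size 3, contributing (x − 5)^3

So m_A(x) = (x - 5)^3 = x^3 - 15*x^2 + 75*x - 125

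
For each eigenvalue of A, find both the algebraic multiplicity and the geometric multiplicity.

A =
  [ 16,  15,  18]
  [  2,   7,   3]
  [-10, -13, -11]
λ = 4: alg = 3, geom = 1

Step 1 — factor the characteristic polynomial to read off the algebraic multiplicities:
  χ_A(x) = (x - 4)^3

Step 2 — compute geometric multiplicities via the rank-nullity identity g(λ) = n − rank(A − λI):
  rank(A − (4)·I) = 2, so dim ker(A − (4)·I) = n − 2 = 1

Summary:
  λ = 4: algebraic multiplicity = 3, geometric multiplicity = 1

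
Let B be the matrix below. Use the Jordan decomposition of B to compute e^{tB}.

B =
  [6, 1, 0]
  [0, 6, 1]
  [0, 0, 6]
e^{tB} =
  [exp(6*t), t*exp(6*t), t^2*exp(6*t)/2]
  [0, exp(6*t), t*exp(6*t)]
  [0, 0, exp(6*t)]

Strategy: write B = P · J · P⁻¹ where J is a Jordan canonical form, so e^{tB} = P · e^{tJ} · P⁻¹, and e^{tJ} can be computed block-by-block.

B has Jordan form
J =
  [6, 1, 0]
  [0, 6, 1]
  [0, 0, 6]
(up to reordering of blocks).

Per-block formulas:
  For a 3×3 Jordan block J_3(6): exp(t · J_3(6)) = e^(6t)·(I + t·N + (t^2/2)·N^2), where N is the 3×3 nilpotent shift.

After assembling e^{tJ} and conjugating by P, we get:

e^{tB} =
  [exp(6*t), t*exp(6*t), t^2*exp(6*t)/2]
  [0, exp(6*t), t*exp(6*t)]
  [0, 0, exp(6*t)]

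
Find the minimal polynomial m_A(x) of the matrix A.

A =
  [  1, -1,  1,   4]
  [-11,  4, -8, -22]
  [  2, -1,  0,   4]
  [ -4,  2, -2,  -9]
x^3 + 3*x^2 + 3*x + 1

The characteristic polynomial is χ_A(x) = (x + 1)^4, so the eigenvalues are known. The minimal polynomial is
  m_A(x) = Π_λ (x − λ)^{k_λ}
where k_λ is the size of the *largest* Jordan block for λ (equivalently, the smallest k with (A − λI)^k v = 0 for every generalised eigenvector v of λ).

  λ = -1: largest Jordan block has size 3, contributing (x + 1)^3

So m_A(x) = (x + 1)^3 = x^3 + 3*x^2 + 3*x + 1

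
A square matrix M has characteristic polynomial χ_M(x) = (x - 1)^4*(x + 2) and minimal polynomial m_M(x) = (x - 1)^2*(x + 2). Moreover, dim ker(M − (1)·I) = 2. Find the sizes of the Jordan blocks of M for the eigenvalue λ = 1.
Block sizes for λ = 1: [2, 2]

Step 1 — from the characteristic polynomial, algebraic multiplicity of λ = 1 is 4. From dim ker(M − (1)·I) = 2, there are exactly 2 Jordan blocks for λ = 1.
Step 2 — from the minimal polynomial, the factor (x − 1)^2 tells us the largest block for λ = 1 has size 2.
Step 3 — with total size 4, 2 blocks, and largest block 2, the block sizes (in nonincreasing order) are [2, 2].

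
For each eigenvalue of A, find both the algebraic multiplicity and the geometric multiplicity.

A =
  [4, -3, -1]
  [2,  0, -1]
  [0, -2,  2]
λ = 2: alg = 3, geom = 1

Step 1 — factor the characteristic polynomial to read off the algebraic multiplicities:
  χ_A(x) = (x - 2)^3

Step 2 — compute geometric multiplicities via the rank-nullity identity g(λ) = n − rank(A − λI):
  rank(A − (2)·I) = 2, so dim ker(A − (2)·I) = n − 2 = 1

Summary:
  λ = 2: algebraic multiplicity = 3, geometric multiplicity = 1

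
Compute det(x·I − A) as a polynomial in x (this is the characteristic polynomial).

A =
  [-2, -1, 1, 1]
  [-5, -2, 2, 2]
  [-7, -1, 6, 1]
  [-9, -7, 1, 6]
x^4 - 8*x^3 + 18*x^2 - 16*x + 5

Expanding det(x·I − A) (e.g. by cofactor expansion or by noting that A is similar to its Jordan form J, which has the same characteristic polynomial as A) gives
  χ_A(x) = x^4 - 8*x^3 + 18*x^2 - 16*x + 5
which factors as (x - 5)*(x - 1)^3. The eigenvalues (with algebraic multiplicities) are λ = 1 with multiplicity 3, λ = 5 with multiplicity 1.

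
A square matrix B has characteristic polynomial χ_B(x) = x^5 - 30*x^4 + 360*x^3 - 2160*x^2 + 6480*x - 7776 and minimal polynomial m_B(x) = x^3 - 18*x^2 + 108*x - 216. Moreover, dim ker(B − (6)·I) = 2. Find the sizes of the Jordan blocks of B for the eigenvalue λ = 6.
Block sizes for λ = 6: [3, 2]

Step 1 — from the characteristic polynomial, algebraic multiplicity of λ = 6 is 5. From dim ker(B − (6)·I) = 2, there are exactly 2 Jordan blocks for λ = 6.
Step 2 — from the minimal polynomial, the factor (x − 6)^3 tells us the largest block for λ = 6 has size 3.
Step 3 — with total size 5, 2 blocks, and largest block 3, the block sizes (in nonincreasing order) are [3, 2].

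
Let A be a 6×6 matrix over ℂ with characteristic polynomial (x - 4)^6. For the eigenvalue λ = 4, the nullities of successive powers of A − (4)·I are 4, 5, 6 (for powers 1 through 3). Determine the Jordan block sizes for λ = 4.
Block sizes for λ = 4: [3, 1, 1, 1]

From the dimensions of kernels of powers, the number of Jordan blocks of size at least j is d_j − d_{j−1} where d_j = dim ker(N^j) (with d_0 = 0). Computing the differences gives [4, 1, 1].
The number of blocks of size exactly k is (#blocks of size ≥ k) − (#blocks of size ≥ k + 1), so the partition is: 3 block(s) of size 1, 1 block(s) of size 3.
In nonincreasing order the block sizes are [3, 1, 1, 1].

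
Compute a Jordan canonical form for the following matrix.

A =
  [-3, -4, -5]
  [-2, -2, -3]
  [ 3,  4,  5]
J_3(0)

The characteristic polynomial is
  det(x·I − A) = x^3

Eigenvalues and multiplicities (the geometric multiplicity of λ is n − rank(A − λI), which equals the number of Jordan blocks for λ):
  λ = 0: algebraic multiplicity = 3, geometric multiplicity = 1

Determining the block sizes for each eigenvalue:
  λ = 0: one block (gm = 1), so the single block has size am = 3 → block sizes [3]

Assembling the blocks gives a Jordan form
J =
  [0, 1, 0]
  [0, 0, 1]
  [0, 0, 0]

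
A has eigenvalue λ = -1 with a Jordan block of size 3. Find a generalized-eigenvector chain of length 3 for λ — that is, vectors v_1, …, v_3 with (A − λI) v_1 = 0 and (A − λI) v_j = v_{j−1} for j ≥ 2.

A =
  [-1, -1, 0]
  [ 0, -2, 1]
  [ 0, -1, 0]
A Jordan chain for λ = -1 of length 3:
v_1 = (1, 0, 0)ᵀ
v_2 = (-1, -1, -1)ᵀ
v_3 = (0, 1, 0)ᵀ

Let N = A − (-1)·I. We want v_3 with N^3 v_3 = 0 but N^2 v_3 ≠ 0; then v_{j-1} := N · v_j for j = 3, …, 2.

Pick v_3 = (0, 1, 0)ᵀ.
Then v_2 = N · v_3 = (-1, -1, -1)ᵀ.
Then v_1 = N · v_2 = (1, 0, 0)ᵀ.

Sanity check: (A − (-1)·I) v_1 = (0, 0, 0)ᵀ = 0. ✓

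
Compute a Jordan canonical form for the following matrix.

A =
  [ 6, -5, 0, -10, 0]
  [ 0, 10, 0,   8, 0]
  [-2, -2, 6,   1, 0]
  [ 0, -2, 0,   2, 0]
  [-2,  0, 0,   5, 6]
J_2(6) ⊕ J_2(6) ⊕ J_1(6)

The characteristic polynomial is
  det(x·I − A) = x^5 - 30*x^4 + 360*x^3 - 2160*x^2 + 6480*x - 7776 = (x - 6)^5

Eigenvalues and multiplicities (the geometric multiplicity of λ is n − rank(A − λI), which equals the number of Jordan blocks for λ):
  λ = 6: algebraic multiplicity = 5, geometric multiplicity = 3

Determining the block sizes for each eigenvalue:
  λ = 6: with am = 5 and gm = 3, the partition is not yet determined (e.g. several partitions of 5 into 3 parts exist). Let N = A − (6)·I. Computing rank(N^1) = 2, rank(N^2) = 0; the number of blocks of size ≥ j is rank(N^{j−1}) − rank(N^j), giving [3, 2]. So we have 2 block(s) of size 2, 1 block(s) of size 1 → block sizes [2, 2, 1]

Assembling the blocks gives a Jordan form
J =
  [6, 1, 0, 0, 0]
  [0, 6, 0, 0, 0]
  [0, 0, 6, 1, 0]
  [0, 0, 0, 6, 0]
  [0, 0, 0, 0, 6]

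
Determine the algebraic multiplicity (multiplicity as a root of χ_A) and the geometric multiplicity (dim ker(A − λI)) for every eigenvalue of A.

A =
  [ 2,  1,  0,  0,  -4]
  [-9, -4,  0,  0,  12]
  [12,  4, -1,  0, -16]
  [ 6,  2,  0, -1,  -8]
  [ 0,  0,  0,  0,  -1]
λ = -1: alg = 5, geom = 4

Step 1 — factor the characteristic polynomial to read off the algebraic multiplicities:
  χ_A(x) = (x + 1)^5

Step 2 — compute geometric multiplicities via the rank-nullity identity g(λ) = n − rank(A − λI):
  rank(A − (-1)·I) = 1, so dim ker(A − (-1)·I) = n − 1 = 4

Summary:
  λ = -1: algebraic multiplicity = 5, geometric multiplicity = 4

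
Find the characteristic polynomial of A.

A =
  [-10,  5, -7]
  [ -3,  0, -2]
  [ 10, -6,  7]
x^3 + 3*x^2 + 3*x + 1

Expanding det(x·I − A) (e.g. by cofactor expansion or by noting that A is similar to its Jordan form J, which has the same characteristic polynomial as A) gives
  χ_A(x) = x^3 + 3*x^2 + 3*x + 1
which factors as (x + 1)^3. The eigenvalues (with algebraic multiplicities) are λ = -1 with multiplicity 3.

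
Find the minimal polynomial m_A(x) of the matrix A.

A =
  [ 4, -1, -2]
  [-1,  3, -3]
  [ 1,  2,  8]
x^3 - 15*x^2 + 75*x - 125

The characteristic polynomial is χ_A(x) = (x - 5)^3, so the eigenvalues are known. The minimal polynomial is
  m_A(x) = Π_λ (x − λ)^{k_λ}
where k_λ is the size of the *largest* Jordan block for λ (equivalently, the smallest k with (A − λI)^k v = 0 for every generalised eigenvector v of λ).

  λ = 5: largest Jordan block has size 3, contributing (x − 5)^3

So m_A(x) = (x - 5)^3 = x^3 - 15*x^2 + 75*x - 125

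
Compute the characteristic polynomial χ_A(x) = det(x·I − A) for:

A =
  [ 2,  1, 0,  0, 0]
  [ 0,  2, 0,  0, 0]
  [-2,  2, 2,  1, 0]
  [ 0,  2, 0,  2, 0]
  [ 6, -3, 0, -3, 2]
x^5 - 10*x^4 + 40*x^3 - 80*x^2 + 80*x - 32

Expanding det(x·I − A) (e.g. by cofactor expansion or by noting that A is similar to its Jordan form J, which has the same characteristic polynomial as A) gives
  χ_A(x) = x^5 - 10*x^4 + 40*x^3 - 80*x^2 + 80*x - 32
which factors as (x - 2)^5. The eigenvalues (with algebraic multiplicities) are λ = 2 with multiplicity 5.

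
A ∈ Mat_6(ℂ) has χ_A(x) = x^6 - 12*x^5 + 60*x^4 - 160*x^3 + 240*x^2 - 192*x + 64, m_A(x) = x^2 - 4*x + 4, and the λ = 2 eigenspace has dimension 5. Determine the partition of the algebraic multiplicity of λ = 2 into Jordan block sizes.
Block sizes for λ = 2: [2, 1, 1, 1, 1]

Step 1 — from the characteristic polynomial, algebraic multiplicity of λ = 2 is 6. From dim ker(A − (2)·I) = 5, there are exactly 5 Jordan blocks for λ = 2.
Step 2 — from the minimal polynomial, the factor (x − 2)^2 tells us the largest block for λ = 2 has size 2.
Step 3 — with total size 6, 5 blocks, and largest block 2, the block sizes (in nonincreasing order) are [2, 1, 1, 1, 1].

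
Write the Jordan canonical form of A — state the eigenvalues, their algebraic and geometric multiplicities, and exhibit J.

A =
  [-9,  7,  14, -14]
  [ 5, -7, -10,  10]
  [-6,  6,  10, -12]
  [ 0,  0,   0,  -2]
J_2(-2) ⊕ J_1(-2) ⊕ J_1(-2)

The characteristic polynomial is
  det(x·I − A) = x^4 + 8*x^3 + 24*x^2 + 32*x + 16 = (x + 2)^4

Eigenvalues and multiplicities (the geometric multiplicity of λ is n − rank(A − λI), which equals the number of Jordan blocks for λ):
  λ = -2: algebraic multiplicity = 4, geometric multiplicity = 3

Determining the block sizes for each eigenvalue:
  λ = -2: 3 blocks summing to 4 forces exactly one block of size 2 and the rest size 1 → block sizes [2, 1, 1]

Assembling the blocks gives a Jordan form
J =
  [-2,  1,  0,  0]
  [ 0, -2,  0,  0]
  [ 0,  0, -2,  0]
  [ 0,  0,  0, -2]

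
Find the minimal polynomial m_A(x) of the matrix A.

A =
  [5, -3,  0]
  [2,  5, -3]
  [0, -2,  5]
x^3 - 15*x^2 + 75*x - 125

The characteristic polynomial is χ_A(x) = (x - 5)^3, so the eigenvalues are known. The minimal polynomial is
  m_A(x) = Π_λ (x − λ)^{k_λ}
where k_λ is the size of the *largest* Jordan block for λ (equivalently, the smallest k with (A − λI)^k v = 0 for every generalised eigenvector v of λ).

  λ = 5: largest Jordan block has size 3, contributing (x − 5)^3

So m_A(x) = (x - 5)^3 = x^3 - 15*x^2 + 75*x - 125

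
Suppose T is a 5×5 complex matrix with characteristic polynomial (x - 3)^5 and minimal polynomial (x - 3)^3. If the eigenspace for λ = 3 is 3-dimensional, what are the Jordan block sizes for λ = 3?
Block sizes for λ = 3: [3, 1, 1]

Step 1 — from the characteristic polynomial, algebraic multiplicity of λ = 3 is 5. From dim ker(T − (3)·I) = 3, there are exactly 3 Jordan blocks for λ = 3.
Step 2 — from the minimal polynomial, the factor (x − 3)^3 tells us the largest block for λ = 3 has size 3.
Step 3 — with total size 5, 3 blocks, and largest block 3, the block sizes (in nonincreasing order) are [3, 1, 1].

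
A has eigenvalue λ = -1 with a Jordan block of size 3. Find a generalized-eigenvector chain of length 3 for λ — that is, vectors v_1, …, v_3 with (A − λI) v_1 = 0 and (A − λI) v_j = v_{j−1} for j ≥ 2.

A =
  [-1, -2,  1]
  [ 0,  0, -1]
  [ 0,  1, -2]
A Jordan chain for λ = -1 of length 3:
v_1 = (-1, 0, 0)ᵀ
v_2 = (-2, 1, 1)ᵀ
v_3 = (0, 1, 0)ᵀ

Let N = A − (-1)·I. We want v_3 with N^3 v_3 = 0 but N^2 v_3 ≠ 0; then v_{j-1} := N · v_j for j = 3, …, 2.

Pick v_3 = (0, 1, 0)ᵀ.
Then v_2 = N · v_3 = (-2, 1, 1)ᵀ.
Then v_1 = N · v_2 = (-1, 0, 0)ᵀ.

Sanity check: (A − (-1)·I) v_1 = (0, 0, 0)ᵀ = 0. ✓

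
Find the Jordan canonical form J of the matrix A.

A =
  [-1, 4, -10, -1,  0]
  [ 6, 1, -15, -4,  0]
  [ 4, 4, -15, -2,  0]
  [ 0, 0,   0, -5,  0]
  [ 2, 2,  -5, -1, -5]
J_2(-5) ⊕ J_2(-5) ⊕ J_1(-5)

The characteristic polynomial is
  det(x·I − A) = x^5 + 25*x^4 + 250*x^3 + 1250*x^2 + 3125*x + 3125 = (x + 5)^5

Eigenvalues and multiplicities (the geometric multiplicity of λ is n − rank(A − λI), which equals the number of Jordan blocks for λ):
  λ = -5: algebraic multiplicity = 5, geometric multiplicity = 3

Determining the block sizes for each eigenvalue:
  λ = -5: with am = 5 and gm = 3, the partition is not yet determined (e.g. several partitions of 5 into 3 parts exist). Let N = A − (-5)·I. Computing rank(N^1) = 2, rank(N^2) = 0; the number of blocks of size ≥ j is rank(N^{j−1}) − rank(N^j), giving [3, 2]. So we have 2 block(s) of size 2, 1 block(s) of size 1 → block sizes [2, 2, 1]

Assembling the blocks gives a Jordan form
J =
  [-5,  1,  0,  0,  0]
  [ 0, -5,  0,  0,  0]
  [ 0,  0, -5,  1,  0]
  [ 0,  0,  0, -5,  0]
  [ 0,  0,  0,  0, -5]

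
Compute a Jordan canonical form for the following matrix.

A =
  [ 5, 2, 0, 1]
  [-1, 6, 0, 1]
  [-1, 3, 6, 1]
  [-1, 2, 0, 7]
J_3(6) ⊕ J_1(6)

The characteristic polynomial is
  det(x·I − A) = x^4 - 24*x^3 + 216*x^2 - 864*x + 1296 = (x - 6)^4

Eigenvalues and multiplicities (the geometric multiplicity of λ is n − rank(A − λI), which equals the number of Jordan blocks for λ):
  λ = 6: algebraic multiplicity = 4, geometric multiplicity = 2

Determining the block sizes for each eigenvalue:
  λ = 6: with am = 4 and gm = 2, the partition is not yet determined (e.g. several partitions of 4 into 2 parts exist). Let N = A − (6)·I. Computing rank(N^1) = 2, rank(N^2) = 1, rank(N^3) = 0; the number of blocks of size ≥ j is rank(N^{j−1}) − rank(N^j), giving [2, 1, 1]. So we have 1 block(s) of size 3, 1 block(s) of size 1 → block sizes [3, 1]

Assembling the blocks gives a Jordan form
J =
  [6, 1, 0, 0]
  [0, 6, 1, 0]
  [0, 0, 6, 0]
  [0, 0, 0, 6]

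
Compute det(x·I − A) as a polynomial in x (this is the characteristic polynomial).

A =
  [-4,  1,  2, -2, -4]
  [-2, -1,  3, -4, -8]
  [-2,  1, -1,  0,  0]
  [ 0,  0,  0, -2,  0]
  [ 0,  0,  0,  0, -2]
x^5 + 10*x^4 + 40*x^3 + 80*x^2 + 80*x + 32

Expanding det(x·I − A) (e.g. by cofactor expansion or by noting that A is similar to its Jordan form J, which has the same characteristic polynomial as A) gives
  χ_A(x) = x^5 + 10*x^4 + 40*x^3 + 80*x^2 + 80*x + 32
which factors as (x + 2)^5. The eigenvalues (with algebraic multiplicities) are λ = -2 with multiplicity 5.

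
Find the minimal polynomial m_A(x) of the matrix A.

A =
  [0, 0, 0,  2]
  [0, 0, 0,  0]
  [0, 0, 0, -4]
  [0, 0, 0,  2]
x^2 - 2*x

The characteristic polynomial is χ_A(x) = x^3*(x - 2), so the eigenvalues are known. The minimal polynomial is
  m_A(x) = Π_λ (x − λ)^{k_λ}
where k_λ is the size of the *largest* Jordan block for λ (equivalently, the smallest k with (A − λI)^k v = 0 for every generalised eigenvector v of λ).

  λ = 0: largest Jordan block has size 1, contributing (x − 0)
  λ = 2: largest Jordan block has size 1, contributing (x − 2)

So m_A(x) = x*(x - 2) = x^2 - 2*x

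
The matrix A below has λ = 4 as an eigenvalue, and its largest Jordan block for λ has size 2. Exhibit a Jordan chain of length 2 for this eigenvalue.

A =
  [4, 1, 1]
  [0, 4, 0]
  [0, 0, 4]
A Jordan chain for λ = 4 of length 2:
v_1 = (1, 0, 0)ᵀ
v_2 = (0, 1, 0)ᵀ

Let N = A − (4)·I. We want v_2 with N^2 v_2 = 0 but N^1 v_2 ≠ 0; then v_{j-1} := N · v_j for j = 2, …, 2.

Pick v_2 = (0, 1, 0)ᵀ.
Then v_1 = N · v_2 = (1, 0, 0)ᵀ.

Sanity check: (A − (4)·I) v_1 = (0, 0, 0)ᵀ = 0. ✓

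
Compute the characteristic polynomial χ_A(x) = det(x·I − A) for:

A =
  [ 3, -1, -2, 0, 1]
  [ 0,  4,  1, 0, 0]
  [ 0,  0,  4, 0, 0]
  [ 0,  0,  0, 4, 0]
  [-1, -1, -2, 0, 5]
x^5 - 20*x^4 + 160*x^3 - 640*x^2 + 1280*x - 1024

Expanding det(x·I − A) (e.g. by cofactor expansion or by noting that A is similar to its Jordan form J, which has the same characteristic polynomial as A) gives
  χ_A(x) = x^5 - 20*x^4 + 160*x^3 - 640*x^2 + 1280*x - 1024
which factors as (x - 4)^5. The eigenvalues (with algebraic multiplicities) are λ = 4 with multiplicity 5.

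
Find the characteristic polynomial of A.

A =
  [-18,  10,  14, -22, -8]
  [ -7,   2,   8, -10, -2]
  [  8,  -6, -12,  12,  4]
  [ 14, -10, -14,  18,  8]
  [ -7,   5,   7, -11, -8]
x^5 + 18*x^4 + 128*x^3 + 448*x^2 + 768*x + 512

Expanding det(x·I − A) (e.g. by cofactor expansion or by noting that A is similar to its Jordan form J, which has the same characteristic polynomial as A) gives
  χ_A(x) = x^5 + 18*x^4 + 128*x^3 + 448*x^2 + 768*x + 512
which factors as (x + 2)*(x + 4)^4. The eigenvalues (with algebraic multiplicities) are λ = -4 with multiplicity 4, λ = -2 with multiplicity 1.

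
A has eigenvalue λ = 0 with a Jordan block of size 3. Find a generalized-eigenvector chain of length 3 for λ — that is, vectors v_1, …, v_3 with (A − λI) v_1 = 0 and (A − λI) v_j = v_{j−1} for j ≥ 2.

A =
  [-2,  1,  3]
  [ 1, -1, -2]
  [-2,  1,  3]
A Jordan chain for λ = 0 of length 3:
v_1 = (-1, 1, -1)ᵀ
v_2 = (-2, 1, -2)ᵀ
v_3 = (1, 0, 0)ᵀ

Let N = A − (0)·I. We want v_3 with N^3 v_3 = 0 but N^2 v_3 ≠ 0; then v_{j-1} := N · v_j for j = 3, …, 2.

Pick v_3 = (1, 0, 0)ᵀ.
Then v_2 = N · v_3 = (-2, 1, -2)ᵀ.
Then v_1 = N · v_2 = (-1, 1, -1)ᵀ.

Sanity check: (A − (0)·I) v_1 = (0, 0, 0)ᵀ = 0. ✓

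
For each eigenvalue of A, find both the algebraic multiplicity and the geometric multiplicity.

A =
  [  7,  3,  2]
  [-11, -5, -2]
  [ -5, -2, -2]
λ = 0: alg = 3, geom = 1

Step 1 — factor the characteristic polynomial to read off the algebraic multiplicities:
  χ_A(x) = x^3

Step 2 — compute geometric multiplicities via the rank-nullity identity g(λ) = n − rank(A − λI):
  rank(A − (0)·I) = 2, so dim ker(A − (0)·I) = n − 2 = 1

Summary:
  λ = 0: algebraic multiplicity = 3, geometric multiplicity = 1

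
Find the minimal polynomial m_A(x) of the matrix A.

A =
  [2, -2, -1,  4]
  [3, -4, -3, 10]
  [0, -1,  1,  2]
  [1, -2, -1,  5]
x^3 - 3*x^2 + 3*x - 1

The characteristic polynomial is χ_A(x) = (x - 1)^4, so the eigenvalues are known. The minimal polynomial is
  m_A(x) = Π_λ (x − λ)^{k_λ}
where k_λ is the size of the *largest* Jordan block for λ (equivalently, the smallest k with (A − λI)^k v = 0 for every generalised eigenvector v of λ).

  λ = 1: largest Jordan block has size 3, contributing (x − 1)^3

So m_A(x) = (x - 1)^3 = x^3 - 3*x^2 + 3*x - 1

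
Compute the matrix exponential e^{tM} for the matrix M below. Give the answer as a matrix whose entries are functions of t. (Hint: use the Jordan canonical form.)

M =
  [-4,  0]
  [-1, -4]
e^{tM} =
  [exp(-4*t), 0]
  [-t*exp(-4*t), exp(-4*t)]

Strategy: write M = P · J · P⁻¹ where J is a Jordan canonical form, so e^{tM} = P · e^{tJ} · P⁻¹, and e^{tJ} can be computed block-by-block.

M has Jordan form
J =
  [-4,  1]
  [ 0, -4]
(up to reordering of blocks).

Per-block formulas:
  For a 2×2 Jordan block J_2(-4): exp(t · J_2(-4)) = e^(-4t)·(I + t·N), where N is the 2×2 nilpotent shift.

After assembling e^{tJ} and conjugating by P, we get:

e^{tM} =
  [exp(-4*t), 0]
  [-t*exp(-4*t), exp(-4*t)]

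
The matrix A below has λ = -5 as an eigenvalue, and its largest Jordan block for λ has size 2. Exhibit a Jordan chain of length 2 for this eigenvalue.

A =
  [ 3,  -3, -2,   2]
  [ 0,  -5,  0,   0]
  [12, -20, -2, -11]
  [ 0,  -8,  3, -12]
A Jordan chain for λ = -5 of length 2:
v_1 = (-3, 0, -21, -9)ᵀ
v_2 = (2, 3, 5, 0)ᵀ

Let N = A − (-5)·I. We want v_2 with N^2 v_2 = 0 but N^1 v_2 ≠ 0; then v_{j-1} := N · v_j for j = 2, …, 2.

Pick v_2 = (2, 3, 5, 0)ᵀ.
Then v_1 = N · v_2 = (-3, 0, -21, -9)ᵀ.

Sanity check: (A − (-5)·I) v_1 = (0, 0, 0, 0)ᵀ = 0. ✓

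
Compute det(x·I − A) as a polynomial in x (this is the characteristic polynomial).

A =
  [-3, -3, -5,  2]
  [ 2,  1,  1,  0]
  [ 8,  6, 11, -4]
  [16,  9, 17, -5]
x^4 - 4*x^3 + 6*x^2 - 4*x + 1

Expanding det(x·I − A) (e.g. by cofactor expansion or by noting that A is similar to its Jordan form J, which has the same characteristic polynomial as A) gives
  χ_A(x) = x^4 - 4*x^3 + 6*x^2 - 4*x + 1
which factors as (x - 1)^4. The eigenvalues (with algebraic multiplicities) are λ = 1 with multiplicity 4.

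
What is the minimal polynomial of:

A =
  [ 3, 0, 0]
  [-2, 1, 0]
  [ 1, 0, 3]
x^3 - 7*x^2 + 15*x - 9

The characteristic polynomial is χ_A(x) = (x - 3)^2*(x - 1), so the eigenvalues are known. The minimal polynomial is
  m_A(x) = Π_λ (x − λ)^{k_λ}
where k_λ is the size of the *largest* Jordan block for λ (equivalently, the smallest k with (A − λI)^k v = 0 for every generalised eigenvector v of λ).

  λ = 1: largest Jordan block has size 1, contributing (x − 1)
  λ = 3: largest Jordan block has size 2, contributing (x − 3)^2

So m_A(x) = (x - 3)^2*(x - 1) = x^3 - 7*x^2 + 15*x - 9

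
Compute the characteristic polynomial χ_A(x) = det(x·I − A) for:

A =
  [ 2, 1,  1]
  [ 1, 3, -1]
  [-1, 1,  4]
x^3 - 9*x^2 + 27*x - 27

Expanding det(x·I − A) (e.g. by cofactor expansion or by noting that A is similar to its Jordan form J, which has the same characteristic polynomial as A) gives
  χ_A(x) = x^3 - 9*x^2 + 27*x - 27
which factors as (x - 3)^3. The eigenvalues (with algebraic multiplicities) are λ = 3 with multiplicity 3.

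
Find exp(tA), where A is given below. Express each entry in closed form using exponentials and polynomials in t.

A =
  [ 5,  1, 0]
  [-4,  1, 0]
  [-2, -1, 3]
e^{tA} =
  [2*t*exp(3*t) + exp(3*t), t*exp(3*t), 0]
  [-4*t*exp(3*t), -2*t*exp(3*t) + exp(3*t), 0]
  [-2*t*exp(3*t), -t*exp(3*t), exp(3*t)]

Strategy: write A = P · J · P⁻¹ where J is a Jordan canonical form, so e^{tA} = P · e^{tJ} · P⁻¹, and e^{tJ} can be computed block-by-block.

A has Jordan form
J =
  [3, 1, 0]
  [0, 3, 0]
  [0, 0, 3]
(up to reordering of blocks).

Per-block formulas:
  For a 2×2 Jordan block J_2(3): exp(t · J_2(3)) = e^(3t)·(I + t·N), where N is the 2×2 nilpotent shift.
  For a 1×1 block at λ = 3: exp(t · [3]) = [e^(3t)].

After assembling e^{tJ} and conjugating by P, we get:

e^{tA} =
  [2*t*exp(3*t) + exp(3*t), t*exp(3*t), 0]
  [-4*t*exp(3*t), -2*t*exp(3*t) + exp(3*t), 0]
  [-2*t*exp(3*t), -t*exp(3*t), exp(3*t)]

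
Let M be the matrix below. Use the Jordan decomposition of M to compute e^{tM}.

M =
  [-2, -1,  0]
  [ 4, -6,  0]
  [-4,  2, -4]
e^{tM} =
  [2*t*exp(-4*t) + exp(-4*t), -t*exp(-4*t), 0]
  [4*t*exp(-4*t), -2*t*exp(-4*t) + exp(-4*t), 0]
  [-4*t*exp(-4*t), 2*t*exp(-4*t), exp(-4*t)]

Strategy: write M = P · J · P⁻¹ where J is a Jordan canonical form, so e^{tM} = P · e^{tJ} · P⁻¹, and e^{tJ} can be computed block-by-block.

M has Jordan form
J =
  [-4,  1,  0]
  [ 0, -4,  0]
  [ 0,  0, -4]
(up to reordering of blocks).

Per-block formulas:
  For a 1×1 block at λ = -4: exp(t · [-4]) = [e^(-4t)].
  For a 2×2 Jordan block J_2(-4): exp(t · J_2(-4)) = e^(-4t)·(I + t·N), where N is the 2×2 nilpotent shift.

After assembling e^{tJ} and conjugating by P, we get:

e^{tM} =
  [2*t*exp(-4*t) + exp(-4*t), -t*exp(-4*t), 0]
  [4*t*exp(-4*t), -2*t*exp(-4*t) + exp(-4*t), 0]
  [-4*t*exp(-4*t), 2*t*exp(-4*t), exp(-4*t)]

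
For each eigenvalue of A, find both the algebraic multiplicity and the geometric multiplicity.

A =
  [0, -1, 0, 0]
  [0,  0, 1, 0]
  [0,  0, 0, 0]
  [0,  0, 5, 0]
λ = 0: alg = 4, geom = 2

Step 1 — factor the characteristic polynomial to read off the algebraic multiplicities:
  χ_A(x) = x^4

Step 2 — compute geometric multiplicities via the rank-nullity identity g(λ) = n − rank(A − λI):
  rank(A − (0)·I) = 2, so dim ker(A − (0)·I) = n − 2 = 2

Summary:
  λ = 0: algebraic multiplicity = 4, geometric multiplicity = 2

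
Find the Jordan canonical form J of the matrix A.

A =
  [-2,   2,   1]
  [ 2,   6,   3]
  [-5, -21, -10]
J_3(-2)

The characteristic polynomial is
  det(x·I − A) = x^3 + 6*x^2 + 12*x + 8 = (x + 2)^3

Eigenvalues and multiplicities (the geometric multiplicity of λ is n − rank(A − λI), which equals the number of Jordan blocks for λ):
  λ = -2: algebraic multiplicity = 3, geometric multiplicity = 1

Determining the block sizes for each eigenvalue:
  λ = -2: one block (gm = 1), so the single block has size am = 3 → block sizes [3]

Assembling the blocks gives a Jordan form
J =
  [-2,  1,  0]
  [ 0, -2,  1]
  [ 0,  0, -2]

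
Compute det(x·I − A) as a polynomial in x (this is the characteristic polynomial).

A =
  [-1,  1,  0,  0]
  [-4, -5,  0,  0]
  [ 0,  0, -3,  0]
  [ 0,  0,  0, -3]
x^4 + 12*x^3 + 54*x^2 + 108*x + 81

Expanding det(x·I − A) (e.g. by cofactor expansion or by noting that A is similar to its Jordan form J, which has the same characteristic polynomial as A) gives
  χ_A(x) = x^4 + 12*x^3 + 54*x^2 + 108*x + 81
which factors as (x + 3)^4. The eigenvalues (with algebraic multiplicities) are λ = -3 with multiplicity 4.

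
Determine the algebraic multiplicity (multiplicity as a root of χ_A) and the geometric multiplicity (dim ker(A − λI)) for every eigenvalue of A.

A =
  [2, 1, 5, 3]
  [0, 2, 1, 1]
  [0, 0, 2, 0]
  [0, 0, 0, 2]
λ = 2: alg = 4, geom = 2

Step 1 — factor the characteristic polynomial to read off the algebraic multiplicities:
  χ_A(x) = (x - 2)^4

Step 2 — compute geometric multiplicities via the rank-nullity identity g(λ) = n − rank(A − λI):
  rank(A − (2)·I) = 2, so dim ker(A − (2)·I) = n − 2 = 2

Summary:
  λ = 2: algebraic multiplicity = 4, geometric multiplicity = 2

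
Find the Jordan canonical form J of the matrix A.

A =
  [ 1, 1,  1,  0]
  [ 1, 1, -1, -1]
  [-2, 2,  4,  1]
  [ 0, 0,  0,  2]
J_2(2) ⊕ J_2(2)

The characteristic polynomial is
  det(x·I − A) = x^4 - 8*x^3 + 24*x^2 - 32*x + 16 = (x - 2)^4

Eigenvalues and multiplicities (the geometric multiplicity of λ is n − rank(A − λI), which equals the number of Jordan blocks for λ):
  λ = 2: algebraic multiplicity = 4, geometric multiplicity = 2

Determining the block sizes for each eigenvalue:
  λ = 2: with am = 4 and gm = 2, the partition is not yet determined (e.g. several partitions of 4 into 2 parts exist). Let N = A − (2)·I. Computing rank(N^1) = 2, rank(N^2) = 0; the number of blocks of size ≥ j is rank(N^{j−1}) − rank(N^j), giving [2, 2]. So we have 2 block(s) of size 2 → block sizes [2, 2]

Assembling the blocks gives a Jordan form
J =
  [2, 1, 0, 0]
  [0, 2, 0, 0]
  [0, 0, 2, 1]
  [0, 0, 0, 2]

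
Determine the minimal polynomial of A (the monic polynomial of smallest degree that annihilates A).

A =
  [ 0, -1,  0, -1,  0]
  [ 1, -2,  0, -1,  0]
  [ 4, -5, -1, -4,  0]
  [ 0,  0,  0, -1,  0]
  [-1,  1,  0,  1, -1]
x^3 + 3*x^2 + 3*x + 1

The characteristic polynomial is χ_A(x) = (x + 1)^5, so the eigenvalues are known. The minimal polynomial is
  m_A(x) = Π_λ (x − λ)^{k_λ}
where k_λ is the size of the *largest* Jordan block for λ (equivalently, the smallest k with (A − λI)^k v = 0 for every generalised eigenvector v of λ).

  λ = -1: largest Jordan block has size 3, contributing (x + 1)^3

So m_A(x) = (x + 1)^3 = x^3 + 3*x^2 + 3*x + 1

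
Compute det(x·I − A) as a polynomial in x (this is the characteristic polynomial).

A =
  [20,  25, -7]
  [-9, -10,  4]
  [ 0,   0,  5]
x^3 - 15*x^2 + 75*x - 125

Expanding det(x·I − A) (e.g. by cofactor expansion or by noting that A is similar to its Jordan form J, which has the same characteristic polynomial as A) gives
  χ_A(x) = x^3 - 15*x^2 + 75*x - 125
which factors as (x - 5)^3. The eigenvalues (with algebraic multiplicities) are λ = 5 with multiplicity 3.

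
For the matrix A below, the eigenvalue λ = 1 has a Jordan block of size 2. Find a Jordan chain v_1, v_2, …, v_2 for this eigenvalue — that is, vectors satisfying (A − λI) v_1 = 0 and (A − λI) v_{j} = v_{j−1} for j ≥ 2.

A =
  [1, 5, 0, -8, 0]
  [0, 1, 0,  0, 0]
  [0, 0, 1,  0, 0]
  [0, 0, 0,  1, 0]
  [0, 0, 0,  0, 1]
A Jordan chain for λ = 1 of length 2:
v_1 = (5, 0, 0, 0, 0)ᵀ
v_2 = (0, 1, 0, 0, 0)ᵀ

Let N = A − (1)·I. We want v_2 with N^2 v_2 = 0 but N^1 v_2 ≠ 0; then v_{j-1} := N · v_j for j = 2, …, 2.

Pick v_2 = (0, 1, 0, 0, 0)ᵀ.
Then v_1 = N · v_2 = (5, 0, 0, 0, 0)ᵀ.

Sanity check: (A − (1)·I) v_1 = (0, 0, 0, 0, 0)ᵀ = 0. ✓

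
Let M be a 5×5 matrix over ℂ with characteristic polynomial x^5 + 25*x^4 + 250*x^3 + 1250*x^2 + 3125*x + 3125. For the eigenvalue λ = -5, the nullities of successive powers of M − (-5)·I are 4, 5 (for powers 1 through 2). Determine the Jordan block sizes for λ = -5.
Block sizes for λ = -5: [2, 1, 1, 1]

From the dimensions of kernels of powers, the number of Jordan blocks of size at least j is d_j − d_{j−1} where d_j = dim ker(N^j) (with d_0 = 0). Computing the differences gives [4, 1].
The number of blocks of size exactly k is (#blocks of size ≥ k) − (#blocks of size ≥ k + 1), so the partition is: 3 block(s) of size 1, 1 block(s) of size 2.
In nonincreasing order the block sizes are [2, 1, 1, 1].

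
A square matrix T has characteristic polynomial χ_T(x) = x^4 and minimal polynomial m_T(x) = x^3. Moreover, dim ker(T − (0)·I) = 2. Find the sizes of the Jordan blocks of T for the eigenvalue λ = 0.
Block sizes for λ = 0: [3, 1]

Step 1 — from the characteristic polynomial, algebraic multiplicity of λ = 0 is 4. From dim ker(T − (0)·I) = 2, there are exactly 2 Jordan blocks for λ = 0.
Step 2 — from the minimal polynomial, the factor (x − 0)^3 tells us the largest block for λ = 0 has size 3.
Step 3 — with total size 4, 2 blocks, and largest block 3, the block sizes (in nonincreasing order) are [3, 1].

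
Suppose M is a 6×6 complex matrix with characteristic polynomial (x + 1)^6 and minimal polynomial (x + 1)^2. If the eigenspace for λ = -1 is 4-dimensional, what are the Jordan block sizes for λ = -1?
Block sizes for λ = -1: [2, 2, 1, 1]

Step 1 — from the characteristic polynomial, algebraic multiplicity of λ = -1 is 6. From dim ker(M − (-1)·I) = 4, there are exactly 4 Jordan blocks for λ = -1.
Step 2 — from the minimal polynomial, the factor (x + 1)^2 tells us the largest block for λ = -1 has size 2.
Step 3 — with total size 6, 4 blocks, and largest block 2, the block sizes (in nonincreasing order) are [2, 2, 1, 1].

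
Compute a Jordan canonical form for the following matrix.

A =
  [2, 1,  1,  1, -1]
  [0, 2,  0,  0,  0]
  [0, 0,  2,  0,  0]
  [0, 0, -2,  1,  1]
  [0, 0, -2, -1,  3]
J_2(2) ⊕ J_2(2) ⊕ J_1(2)

The characteristic polynomial is
  det(x·I − A) = x^5 - 10*x^4 + 40*x^3 - 80*x^2 + 80*x - 32 = (x - 2)^5

Eigenvalues and multiplicities (the geometric multiplicity of λ is n − rank(A − λI), which equals the number of Jordan blocks for λ):
  λ = 2: algebraic multiplicity = 5, geometric multiplicity = 3

Determining the block sizes for each eigenvalue:
  λ = 2: with am = 5 and gm = 3, the partition is not yet determined (e.g. several partitions of 5 into 3 parts exist). Let N = A − (2)·I. Computing rank(N^1) = 2, rank(N^2) = 0; the number of blocks of size ≥ j is rank(N^{j−1}) − rank(N^j), giving [3, 2]. So we have 2 block(s) of size 2, 1 block(s) of size 1 → block sizes [2, 2, 1]

Assembling the blocks gives a Jordan form
J =
  [2, 1, 0, 0, 0]
  [0, 2, 0, 0, 0]
  [0, 0, 2, 1, 0]
  [0, 0, 0, 2, 0]
  [0, 0, 0, 0, 2]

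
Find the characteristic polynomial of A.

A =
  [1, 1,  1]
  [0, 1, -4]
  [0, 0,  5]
x^3 - 7*x^2 + 11*x - 5

Expanding det(x·I − A) (e.g. by cofactor expansion or by noting that A is similar to its Jordan form J, which has the same characteristic polynomial as A) gives
  χ_A(x) = x^3 - 7*x^2 + 11*x - 5
which factors as (x - 5)*(x - 1)^2. The eigenvalues (with algebraic multiplicities) are λ = 1 with multiplicity 2, λ = 5 with multiplicity 1.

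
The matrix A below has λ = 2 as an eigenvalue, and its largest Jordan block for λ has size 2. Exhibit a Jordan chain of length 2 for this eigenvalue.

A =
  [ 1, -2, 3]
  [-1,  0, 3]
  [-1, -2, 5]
A Jordan chain for λ = 2 of length 2:
v_1 = (-1, -1, -1)ᵀ
v_2 = (1, 0, 0)ᵀ

Let N = A − (2)·I. We want v_2 with N^2 v_2 = 0 but N^1 v_2 ≠ 0; then v_{j-1} := N · v_j for j = 2, …, 2.

Pick v_2 = (1, 0, 0)ᵀ.
Then v_1 = N · v_2 = (-1, -1, -1)ᵀ.

Sanity check: (A − (2)·I) v_1 = (0, 0, 0)ᵀ = 0. ✓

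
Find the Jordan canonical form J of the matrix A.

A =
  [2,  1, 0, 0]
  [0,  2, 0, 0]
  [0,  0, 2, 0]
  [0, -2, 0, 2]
J_2(2) ⊕ J_1(2) ⊕ J_1(2)

The characteristic polynomial is
  det(x·I − A) = x^4 - 8*x^3 + 24*x^2 - 32*x + 16 = (x - 2)^4

Eigenvalues and multiplicities (the geometric multiplicity of λ is n − rank(A − λI), which equals the number of Jordan blocks for λ):
  λ = 2: algebraic multiplicity = 4, geometric multiplicity = 3

Determining the block sizes for each eigenvalue:
  λ = 2: 3 blocks summing to 4 forces exactly one block of size 2 and the rest size 1 → block sizes [2, 1, 1]

Assembling the blocks gives a Jordan form
J =
  [2, 1, 0, 0]
  [0, 2, 0, 0]
  [0, 0, 2, 0]
  [0, 0, 0, 2]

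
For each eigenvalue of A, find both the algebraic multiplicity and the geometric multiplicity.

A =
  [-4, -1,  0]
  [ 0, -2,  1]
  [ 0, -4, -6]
λ = -4: alg = 3, geom = 1

Step 1 — factor the characteristic polynomial to read off the algebraic multiplicities:
  χ_A(x) = (x + 4)^3

Step 2 — compute geometric multiplicities via the rank-nullity identity g(λ) = n − rank(A − λI):
  rank(A − (-4)·I) = 2, so dim ker(A − (-4)·I) = n − 2 = 1

Summary:
  λ = -4: algebraic multiplicity = 3, geometric multiplicity = 1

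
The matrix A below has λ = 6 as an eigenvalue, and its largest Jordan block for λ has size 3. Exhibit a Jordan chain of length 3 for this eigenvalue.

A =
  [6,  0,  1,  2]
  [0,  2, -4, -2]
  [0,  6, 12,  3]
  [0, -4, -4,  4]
A Jordan chain for λ = 6 of length 3:
v_1 = (-2, 0, 0, 0)ᵀ
v_2 = (0, -4, 6, -4)ᵀ
v_3 = (0, 1, 0, 0)ᵀ

Let N = A − (6)·I. We want v_3 with N^3 v_3 = 0 but N^2 v_3 ≠ 0; then v_{j-1} := N · v_j for j = 3, …, 2.

Pick v_3 = (0, 1, 0, 0)ᵀ.
Then v_2 = N · v_3 = (0, -4, 6, -4)ᵀ.
Then v_1 = N · v_2 = (-2, 0, 0, 0)ᵀ.

Sanity check: (A − (6)·I) v_1 = (0, 0, 0, 0)ᵀ = 0. ✓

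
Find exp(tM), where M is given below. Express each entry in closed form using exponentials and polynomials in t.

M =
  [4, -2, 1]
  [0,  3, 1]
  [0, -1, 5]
e^{tM} =
  [exp(4*t), t^2*exp(4*t)/2 - 2*t*exp(4*t), -t^2*exp(4*t)/2 + t*exp(4*t)]
  [0, -t*exp(4*t) + exp(4*t), t*exp(4*t)]
  [0, -t*exp(4*t), t*exp(4*t) + exp(4*t)]

Strategy: write M = P · J · P⁻¹ where J is a Jordan canonical form, so e^{tM} = P · e^{tJ} · P⁻¹, and e^{tJ} can be computed block-by-block.

M has Jordan form
J =
  [4, 1, 0]
  [0, 4, 1]
  [0, 0, 4]
(up to reordering of blocks).

Per-block formulas:
  For a 3×3 Jordan block J_3(4): exp(t · J_3(4)) = e^(4t)·(I + t·N + (t^2/2)·N^2), where N is the 3×3 nilpotent shift.

After assembling e^{tJ} and conjugating by P, we get:

e^{tM} =
  [exp(4*t), t^2*exp(4*t)/2 - 2*t*exp(4*t), -t^2*exp(4*t)/2 + t*exp(4*t)]
  [0, -t*exp(4*t) + exp(4*t), t*exp(4*t)]
  [0, -t*exp(4*t), t*exp(4*t) + exp(4*t)]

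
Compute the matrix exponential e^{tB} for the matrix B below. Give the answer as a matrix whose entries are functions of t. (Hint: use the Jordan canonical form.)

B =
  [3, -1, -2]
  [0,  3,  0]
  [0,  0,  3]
e^{tB} =
  [exp(3*t), -t*exp(3*t), -2*t*exp(3*t)]
  [0, exp(3*t), 0]
  [0, 0, exp(3*t)]

Strategy: write B = P · J · P⁻¹ where J is a Jordan canonical form, so e^{tB} = P · e^{tJ} · P⁻¹, and e^{tJ} can be computed block-by-block.

B has Jordan form
J =
  [3, 1, 0]
  [0, 3, 0]
  [0, 0, 3]
(up to reordering of blocks).

Per-block formulas:
  For a 2×2 Jordan block J_2(3): exp(t · J_2(3)) = e^(3t)·(I + t·N), where N is the 2×2 nilpotent shift.
  For a 1×1 block at λ = 3: exp(t · [3]) = [e^(3t)].

After assembling e^{tJ} and conjugating by P, we get:

e^{tB} =
  [exp(3*t), -t*exp(3*t), -2*t*exp(3*t)]
  [0, exp(3*t), 0]
  [0, 0, exp(3*t)]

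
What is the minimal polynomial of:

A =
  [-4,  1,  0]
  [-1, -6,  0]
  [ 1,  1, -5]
x^2 + 10*x + 25

The characteristic polynomial is χ_A(x) = (x + 5)^3, so the eigenvalues are known. The minimal polynomial is
  m_A(x) = Π_λ (x − λ)^{k_λ}
where k_λ is the size of the *largest* Jordan block for λ (equivalently, the smallest k with (A − λI)^k v = 0 for every generalised eigenvector v of λ).

  λ = -5: largest Jordan block has size 2, contributing (x + 5)^2

So m_A(x) = (x + 5)^2 = x^2 + 10*x + 25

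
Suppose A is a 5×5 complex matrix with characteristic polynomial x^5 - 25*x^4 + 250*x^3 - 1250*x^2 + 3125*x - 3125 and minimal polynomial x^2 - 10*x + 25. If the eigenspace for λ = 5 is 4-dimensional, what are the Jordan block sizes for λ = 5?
Block sizes for λ = 5: [2, 1, 1, 1]

Step 1 — from the characteristic polynomial, algebraic multiplicity of λ = 5 is 5. From dim ker(A − (5)·I) = 4, there are exactly 4 Jordan blocks for λ = 5.
Step 2 — from the minimal polynomial, the factor (x − 5)^2 tells us the largest block for λ = 5 has size 2.
Step 3 — with total size 5, 4 blocks, and largest block 2, the block sizes (in nonincreasing order) are [2, 1, 1, 1].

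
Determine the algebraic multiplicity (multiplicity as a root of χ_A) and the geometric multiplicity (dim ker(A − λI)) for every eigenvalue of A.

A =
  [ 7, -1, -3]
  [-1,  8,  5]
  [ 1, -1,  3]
λ = 6: alg = 3, geom = 1

Step 1 — factor the characteristic polynomial to read off the algebraic multiplicities:
  χ_A(x) = (x - 6)^3

Step 2 — compute geometric multiplicities via the rank-nullity identity g(λ) = n − rank(A − λI):
  rank(A − (6)·I) = 2, so dim ker(A − (6)·I) = n − 2 = 1

Summary:
  λ = 6: algebraic multiplicity = 3, geometric multiplicity = 1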